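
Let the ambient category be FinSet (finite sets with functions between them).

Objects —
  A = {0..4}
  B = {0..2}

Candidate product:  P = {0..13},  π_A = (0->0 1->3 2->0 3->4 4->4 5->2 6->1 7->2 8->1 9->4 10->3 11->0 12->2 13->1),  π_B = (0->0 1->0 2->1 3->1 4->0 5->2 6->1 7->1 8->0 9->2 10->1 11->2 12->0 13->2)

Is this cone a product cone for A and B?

|A|·|B| = 5·3 = 15;  |P| = 14
  → cardinalities differ; no bijection possible.

Answer: NOT A VALID PRODUCT — |P|=14 ≠ |A|·|B|=15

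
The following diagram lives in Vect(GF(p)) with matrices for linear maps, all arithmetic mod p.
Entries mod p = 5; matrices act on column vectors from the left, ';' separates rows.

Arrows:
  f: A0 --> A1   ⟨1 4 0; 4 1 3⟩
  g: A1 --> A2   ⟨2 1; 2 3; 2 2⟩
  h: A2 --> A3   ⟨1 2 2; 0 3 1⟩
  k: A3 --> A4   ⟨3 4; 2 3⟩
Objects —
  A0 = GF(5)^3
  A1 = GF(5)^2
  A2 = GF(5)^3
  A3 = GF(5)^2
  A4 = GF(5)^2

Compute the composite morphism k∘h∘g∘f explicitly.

Answer: ⟨0 0 1; 4 1 0⟩

Trace:
  e0=(1,0,0) f-->(1,4) g-->(1,4,0) h-->(4,2) k-->(0,4)
  e1=(0,1,0) f-->(4,1) g-->(4,1,0) h-->(1,3) k-->(0,1)
  e2=(0,0,1) f-->(0,3) g-->(3,4,1) h-->(3,3) k-->(1,0)
⟦path⟧: ⟨0 0 1; 4 1 0⟩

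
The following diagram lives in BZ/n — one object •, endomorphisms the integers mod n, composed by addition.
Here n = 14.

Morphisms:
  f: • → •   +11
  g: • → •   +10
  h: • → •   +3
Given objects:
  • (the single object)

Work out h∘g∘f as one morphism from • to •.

  0 +11≡11 +10≡7 +3≡10  (mod 14)
⟦path⟧: +10

Answer: +10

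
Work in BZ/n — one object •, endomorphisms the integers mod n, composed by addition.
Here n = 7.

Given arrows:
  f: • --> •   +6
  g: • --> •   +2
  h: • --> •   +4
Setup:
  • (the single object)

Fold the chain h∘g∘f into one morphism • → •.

Answer: +5

Work:
  0 +6≡6 +2≡1 +4≡5  (mod 7)
⟦path⟧: +5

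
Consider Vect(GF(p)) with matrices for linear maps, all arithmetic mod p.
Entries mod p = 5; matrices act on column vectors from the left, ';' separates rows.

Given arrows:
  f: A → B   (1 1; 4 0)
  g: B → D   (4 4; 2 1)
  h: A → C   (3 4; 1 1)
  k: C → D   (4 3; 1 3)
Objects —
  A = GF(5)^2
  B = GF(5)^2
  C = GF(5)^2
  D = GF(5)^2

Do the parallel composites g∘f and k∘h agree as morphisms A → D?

1) trace f;g:
  e0=⟨1,0⟩ f→⟨1,4⟩ g→⟨0,1⟩
  e1=⟨0,1⟩ f→⟨1,0⟩ g→⟨4,2⟩
  composite₁ = (0 4; 1 2)
2) trace h;k:
  e0=⟨1,0⟩ h→⟨3,1⟩ k→⟨0,1⟩
  e1=⟨0,1⟩ h→⟨4,1⟩ k→⟨4,2⟩
  composite₂ = (0 4; 1 2)
Equal? same morphism ✓

Answer: COMMUTES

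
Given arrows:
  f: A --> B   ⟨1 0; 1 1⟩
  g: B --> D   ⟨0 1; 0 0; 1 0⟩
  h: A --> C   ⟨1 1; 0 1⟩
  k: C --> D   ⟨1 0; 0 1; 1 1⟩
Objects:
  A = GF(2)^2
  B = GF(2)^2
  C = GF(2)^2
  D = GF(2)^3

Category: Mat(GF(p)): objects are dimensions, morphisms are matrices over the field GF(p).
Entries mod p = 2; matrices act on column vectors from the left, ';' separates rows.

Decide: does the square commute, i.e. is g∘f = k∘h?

Answer: DOES NOT COMMUTE

Trace:
Along f;g (path 1):
  e0=⟨1,0⟩ f-->⟨1,1⟩ g-->⟨1,0,1⟩
  e1=⟨0,1⟩ f-->⟨0,1⟩ g-->⟨1,0,0⟩
  result₁ = ⟨1 1; 0 0; 1 0⟩
Along h;k (path 2):
  e0=⟨1,0⟩ h-->⟨1,0⟩ k-->⟨1,0,1⟩
  e1=⟨0,1⟩ h-->⟨1,1⟩ k-->⟨1,1,0⟩
  result₂ = ⟨1 1; 0 1; 1 0⟩
Equal? differ; not commutative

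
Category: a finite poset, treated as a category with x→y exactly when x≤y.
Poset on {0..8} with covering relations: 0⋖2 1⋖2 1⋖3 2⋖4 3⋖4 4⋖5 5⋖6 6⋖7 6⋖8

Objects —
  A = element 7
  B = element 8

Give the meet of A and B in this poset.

Answer: A∧B = 6

Work:
{x : x≤A ∧ x≤B} = {0,1,2,3,4,5,6}  (A=7, B=8)
  0 ≤ 6
  1 ≤ 6
  2 ≤ 6
  3 ≤ 6
  4 ≤ 6
  5 ≤ 6
  6 ≤ 6
glb = 6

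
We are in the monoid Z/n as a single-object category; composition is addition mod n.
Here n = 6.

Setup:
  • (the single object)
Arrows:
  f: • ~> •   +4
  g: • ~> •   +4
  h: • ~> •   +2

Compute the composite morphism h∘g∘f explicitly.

  0 +4≡4 +4≡2 +2≡4  (mod 6)
⟦path⟧: +4

Answer: +4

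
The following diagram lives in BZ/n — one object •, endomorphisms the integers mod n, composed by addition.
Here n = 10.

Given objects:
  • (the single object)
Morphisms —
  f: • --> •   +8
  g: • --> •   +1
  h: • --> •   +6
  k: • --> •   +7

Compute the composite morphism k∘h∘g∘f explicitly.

Answer: +2

Trace:
  0 +8≡8 +1≡9 +6≡5 +7≡2  (mod 10)
composite: +2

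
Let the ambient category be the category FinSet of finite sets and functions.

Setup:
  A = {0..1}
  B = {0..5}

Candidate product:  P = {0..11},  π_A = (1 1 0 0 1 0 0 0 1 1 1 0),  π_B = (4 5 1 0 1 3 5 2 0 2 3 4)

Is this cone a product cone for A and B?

Answer: VALID PRODUCT

Work:
|A|·|B| = 2·6 = 12;  |P| = 12
Check the pairing map k ↦ (π_A(k), π_B(k)):
  0 : (1,4)
  1 : (1,5)
  2 : (0,1)
  3 : (0,0)
  4 : (1,1)
  5 : (0,3)
  6 : (0,5)
  7 : (0,2)
  8 : (1,0)
  9 : (1,2)
  10 : (1,3)
  11 : (0,4)
distinct pairs in image: 12 / 12 needed
  → bijection onto A×B; projections well-typed.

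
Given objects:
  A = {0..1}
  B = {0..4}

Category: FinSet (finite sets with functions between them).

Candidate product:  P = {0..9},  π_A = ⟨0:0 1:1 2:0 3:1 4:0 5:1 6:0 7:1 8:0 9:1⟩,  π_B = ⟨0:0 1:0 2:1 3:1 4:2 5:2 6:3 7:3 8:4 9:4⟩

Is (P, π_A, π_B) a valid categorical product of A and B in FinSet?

|A|·|B| = 2·5 = 10;  |P| = 10
Check the pairing map k ↦ (π_A(k), π_B(k)):
  0 : (0,0)
  1 : (1,0)
  2 : (0,1)
  3 : (1,1)
  4 : (0,2)
  5 : (1,2)
  6 : (0,3)
  7 : (1,3)
  8 : (0,4)
  9 : (1,4)
distinct pairs in image: 10 / 10 needed
  → bijection onto A×B; projections well-typed.

Answer: VALID PRODUCT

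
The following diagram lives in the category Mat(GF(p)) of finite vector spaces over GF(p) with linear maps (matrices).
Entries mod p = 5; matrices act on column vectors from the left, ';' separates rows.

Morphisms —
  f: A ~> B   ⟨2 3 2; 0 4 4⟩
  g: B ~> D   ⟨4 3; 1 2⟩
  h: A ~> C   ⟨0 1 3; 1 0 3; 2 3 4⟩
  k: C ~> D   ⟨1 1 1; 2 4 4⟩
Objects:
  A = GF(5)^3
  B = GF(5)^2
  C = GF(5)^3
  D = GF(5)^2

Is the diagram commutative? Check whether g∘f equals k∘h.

Along f;g (path 1):
  e0=⟨1,0,0⟩ f~>⟨2,0⟩ g~>⟨3,2⟩
  e1=⟨0,1,0⟩ f~>⟨3,4⟩ g~>⟨4,1⟩
  e2=⟨0,0,1⟩ f~>⟨2,4⟩ g~>⟨0,0⟩
  composite₁ = ⟨3 4 0; 2 1 0⟩
Along h;k (path 2):
  e0=⟨1,0,0⟩ h~>⟨0,1,2⟩ k~>⟨3,2⟩
  e1=⟨0,1,0⟩ h~>⟨1,0,3⟩ k~>⟨4,4⟩
  e2=⟨0,0,1⟩ h~>⟨3,3,4⟩ k~>⟨0,4⟩
  composite₂ = ⟨3 4 0; 2 4 4⟩
Equal? NO — does not commute

Answer: DOES NOT COMMUTE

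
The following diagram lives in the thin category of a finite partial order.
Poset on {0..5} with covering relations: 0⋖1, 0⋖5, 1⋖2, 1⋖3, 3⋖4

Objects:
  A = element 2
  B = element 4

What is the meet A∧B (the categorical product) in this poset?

Lower bounds of A=2 and B=4: {0,1}
  0 <= 1
  1 <= 1
glb = 1

Answer: A∧B = 1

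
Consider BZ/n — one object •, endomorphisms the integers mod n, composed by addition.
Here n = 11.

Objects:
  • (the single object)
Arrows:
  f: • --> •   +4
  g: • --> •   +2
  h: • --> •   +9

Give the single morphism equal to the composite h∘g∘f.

  0 +4≡4 +2≡6 +9≡4  (mod 11)
composite: +4

Answer: +4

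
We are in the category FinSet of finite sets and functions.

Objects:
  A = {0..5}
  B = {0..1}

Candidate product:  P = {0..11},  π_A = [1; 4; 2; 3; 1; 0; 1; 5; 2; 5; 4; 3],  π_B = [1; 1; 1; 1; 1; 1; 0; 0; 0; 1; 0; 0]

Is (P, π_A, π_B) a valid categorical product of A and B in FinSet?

|A|·|B| = 6·2 = 12;  |P| = 12
Check the pairing map k ↦ (π_A(k), π_B(k)):
  0 ↦ (1,1)
  1 ↦ (4,1)
  2 ↦ (2,1)
  3 ↦ (3,1)
  4 ↦ (1,1)  ✗ repeats pair of k=0
  5 ↦ (0,1)
  6 ↦ (1,0)
  7 ↦ (5,0)
  8 ↦ (2,0)
  9 ↦ (5,1)
  10 ↦ (4,0)
  11 ↦ (3,0)
distinct pairs in image: 11 / 12 needed
  → (1,1) hit at k=0 and k=4

Answer: NOT A VALID PRODUCT — duplicate pair at indices 4,0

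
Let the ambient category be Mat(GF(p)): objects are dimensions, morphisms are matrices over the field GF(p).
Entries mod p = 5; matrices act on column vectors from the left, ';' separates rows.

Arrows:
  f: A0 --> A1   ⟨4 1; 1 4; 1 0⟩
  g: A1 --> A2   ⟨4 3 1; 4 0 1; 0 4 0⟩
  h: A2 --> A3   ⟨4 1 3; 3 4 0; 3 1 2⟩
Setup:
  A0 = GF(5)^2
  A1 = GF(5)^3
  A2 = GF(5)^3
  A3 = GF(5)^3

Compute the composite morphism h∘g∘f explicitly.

  e0=(1,0) f-->(4,1,1) g-->(0,2,4) h-->(4,3,0)
  e1=(0,1) f-->(1,4,0) g-->(1,4,1) h-->(1,4,4)
⟦path⟧: ⟨4 1; 3 4; 0 4⟩

Answer: ⟨4 1; 3 4; 0 4⟩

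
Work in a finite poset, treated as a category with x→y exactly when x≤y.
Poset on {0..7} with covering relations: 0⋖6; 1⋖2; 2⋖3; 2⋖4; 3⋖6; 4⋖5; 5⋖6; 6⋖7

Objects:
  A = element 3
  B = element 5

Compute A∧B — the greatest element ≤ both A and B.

Answer: A∧B = 2

Derivation:
Common predecessors of 3,5: {1,2}
  1 <= 2
  2 <= 2
glb = 2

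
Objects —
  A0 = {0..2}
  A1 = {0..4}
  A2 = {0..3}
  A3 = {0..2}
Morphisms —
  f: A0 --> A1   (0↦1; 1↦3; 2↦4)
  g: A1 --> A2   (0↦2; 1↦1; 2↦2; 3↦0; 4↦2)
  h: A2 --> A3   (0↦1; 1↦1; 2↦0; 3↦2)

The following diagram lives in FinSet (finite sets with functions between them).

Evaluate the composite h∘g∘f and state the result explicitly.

Answer: (0↦1; 1↦1; 2↦0)

Derivation:
  0 f-->1 g-->1 h-->1
  1 f-->3 g-->0 h-->1
  2 f-->4 g-->2 h-->0
result: (0↦1; 1↦1; 2↦0)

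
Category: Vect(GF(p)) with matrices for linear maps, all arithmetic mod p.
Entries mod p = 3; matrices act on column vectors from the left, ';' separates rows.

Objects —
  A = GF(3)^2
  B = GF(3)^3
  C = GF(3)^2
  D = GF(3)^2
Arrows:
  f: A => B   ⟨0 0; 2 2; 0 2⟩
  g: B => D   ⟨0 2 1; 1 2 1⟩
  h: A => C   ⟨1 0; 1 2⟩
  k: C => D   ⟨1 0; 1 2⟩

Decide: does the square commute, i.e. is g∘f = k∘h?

1) trace f;g:
  e0=(1,0) f=>(0,2,0) g=>(1,1)
  e1=(0,1) f=>(0,2,2) g=>(0,0)
  composite₁ = ⟨1 0; 1 0⟩
2) trace h;k:
  e0=(1,0) h=>(1,1) k=>(1,0)
  e1=(0,1) h=>(0,2) k=>(0,1)
  composite₂ = ⟨1 0; 0 1⟩
Equal? differ; not commutative

Answer: DOES NOT COMMUTE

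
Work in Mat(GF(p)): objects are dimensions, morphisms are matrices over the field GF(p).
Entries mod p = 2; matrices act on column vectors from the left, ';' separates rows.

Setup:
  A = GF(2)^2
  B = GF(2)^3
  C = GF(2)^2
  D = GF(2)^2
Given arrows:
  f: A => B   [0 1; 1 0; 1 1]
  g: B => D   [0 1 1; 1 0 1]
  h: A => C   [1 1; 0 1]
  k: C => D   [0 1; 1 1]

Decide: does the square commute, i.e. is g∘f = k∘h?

Path 1 = f;g:
  e0=⟨1,0⟩ f=>⟨0,1,1⟩ g=>⟨0,1⟩
  e1=⟨0,1⟩ f=>⟨1,0,1⟩ g=>⟨1,0⟩
  composite₁ = [0 1; 1 0]
Path 2 = h;k:
  e0=⟨1,0⟩ h=>⟨1,0⟩ k=>⟨0,1⟩
  e1=⟨0,1⟩ h=>⟨1,1⟩ k=>⟨1,0⟩
  composite₂ = [0 1; 1 0]
Equal? YES — commutes

Answer: COMMUTES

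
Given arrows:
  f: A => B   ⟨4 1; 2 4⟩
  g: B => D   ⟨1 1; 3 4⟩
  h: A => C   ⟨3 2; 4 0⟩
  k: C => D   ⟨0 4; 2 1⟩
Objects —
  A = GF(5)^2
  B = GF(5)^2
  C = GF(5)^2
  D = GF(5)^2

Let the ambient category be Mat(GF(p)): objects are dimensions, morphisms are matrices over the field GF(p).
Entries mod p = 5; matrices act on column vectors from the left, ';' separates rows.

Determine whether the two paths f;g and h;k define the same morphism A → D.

Path 1 = f;g:
  e0=(1,0) f=>(4,2) g=>(1,0)
  e1=(0,1) f=>(1,4) g=>(0,4)
  ⟦path⟧₁ = ⟨1 0; 0 4⟩
Path 2 = h;k:
  e0=(1,0) h=>(3,4) k=>(1,0)
  e1=(0,1) h=>(2,0) k=>(0,4)
  ⟦path⟧₂ = ⟨1 0; 0 4⟩
Equal? same morphism ✓

Answer: COMMUTES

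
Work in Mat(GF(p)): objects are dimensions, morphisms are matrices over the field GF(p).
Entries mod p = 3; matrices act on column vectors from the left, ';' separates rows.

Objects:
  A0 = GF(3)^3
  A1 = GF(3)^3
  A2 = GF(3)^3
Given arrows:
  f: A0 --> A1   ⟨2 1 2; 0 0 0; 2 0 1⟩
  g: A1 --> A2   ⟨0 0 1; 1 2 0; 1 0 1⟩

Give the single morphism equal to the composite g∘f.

  e0=(1,0,0) f-->(2,0,2) g-->(2,2,1)
  e1=(0,1,0) f-->(1,0,0) g-->(0,1,1)
  e2=(0,0,1) f-->(2,0,1) g-->(1,2,0)
⟦path⟧: ⟨2 0 1; 2 1 2; 1 1 0⟩

Answer: ⟨2 0 1; 2 1 2; 1 1 0⟩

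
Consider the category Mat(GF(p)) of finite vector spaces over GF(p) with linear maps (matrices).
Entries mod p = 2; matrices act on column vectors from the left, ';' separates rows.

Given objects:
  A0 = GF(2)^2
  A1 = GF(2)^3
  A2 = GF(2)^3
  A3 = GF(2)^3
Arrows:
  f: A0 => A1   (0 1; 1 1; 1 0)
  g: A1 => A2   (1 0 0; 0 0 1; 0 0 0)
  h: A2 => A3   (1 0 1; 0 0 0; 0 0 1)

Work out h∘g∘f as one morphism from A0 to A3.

Answer: (0 1; 0 0; 0 0)

Work:
  e0=(1,0) f=>(0,1,1) g=>(0,1,0) h=>(0,0,0)
  e1=(0,1) f=>(1,1,0) g=>(1,0,0) h=>(1,0,0)
result: (0 1; 0 0; 0 0)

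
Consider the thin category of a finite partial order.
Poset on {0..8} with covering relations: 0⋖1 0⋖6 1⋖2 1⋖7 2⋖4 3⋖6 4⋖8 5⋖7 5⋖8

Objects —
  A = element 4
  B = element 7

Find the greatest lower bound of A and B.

Answer: A∧B = 1

Trace:
Lower bounds of A=4 and B=7: {0,1}
  0 ⊑ 1
  1 ⊑ 1
glb = 1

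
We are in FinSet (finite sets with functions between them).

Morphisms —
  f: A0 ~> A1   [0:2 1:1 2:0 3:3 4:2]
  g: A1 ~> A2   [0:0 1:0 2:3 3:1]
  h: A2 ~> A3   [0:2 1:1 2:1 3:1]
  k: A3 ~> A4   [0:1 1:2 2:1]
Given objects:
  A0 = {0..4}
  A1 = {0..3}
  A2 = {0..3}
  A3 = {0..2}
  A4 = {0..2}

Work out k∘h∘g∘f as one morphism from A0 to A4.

Answer: [0:2 1:1 2:1 3:2 4:2]

Work:
  0 f~>2 g~>3 h~>1 k~>2
  1 f~>1 g~>0 h~>2 k~>1
  2 f~>0 g~>0 h~>2 k~>1
  3 f~>3 g~>1 h~>1 k~>2
  4 f~>2 g~>3 h~>1 k~>2
⟦path⟧: [0:2 1:1 2:1 3:2 4:2]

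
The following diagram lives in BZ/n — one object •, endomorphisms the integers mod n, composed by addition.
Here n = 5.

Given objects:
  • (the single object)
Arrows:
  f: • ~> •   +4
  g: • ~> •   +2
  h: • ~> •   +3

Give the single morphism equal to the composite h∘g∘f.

  0 +4≡4 +2≡1 +3≡4  (mod 5)
⟦path⟧: +4

Answer: +4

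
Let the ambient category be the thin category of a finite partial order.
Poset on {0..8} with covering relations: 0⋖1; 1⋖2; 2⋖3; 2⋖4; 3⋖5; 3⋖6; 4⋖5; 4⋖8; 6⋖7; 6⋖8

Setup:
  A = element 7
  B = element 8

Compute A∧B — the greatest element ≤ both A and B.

Lower bounds of A=7 and B=8: {0,1,2,3,6}
  0 ⊑ 6
  1 ⊑ 6
  2 ⊑ 6
  3 ⊑ 6
  6 ⊑ 6
glb = 6

Answer: A∧B = 6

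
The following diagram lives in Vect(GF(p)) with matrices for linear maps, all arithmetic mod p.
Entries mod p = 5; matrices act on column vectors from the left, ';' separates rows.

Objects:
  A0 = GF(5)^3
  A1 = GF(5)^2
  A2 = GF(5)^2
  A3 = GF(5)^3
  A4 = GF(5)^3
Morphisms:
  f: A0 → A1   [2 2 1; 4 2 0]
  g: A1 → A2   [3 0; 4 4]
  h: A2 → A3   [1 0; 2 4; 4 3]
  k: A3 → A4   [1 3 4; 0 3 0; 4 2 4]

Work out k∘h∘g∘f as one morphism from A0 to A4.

Answer: [4 2 0; 4 3 1; 4 4 2]

Derivation:
  e0=(1,0,0) f→(2,4) g→(1,4) h→(1,3,1) k→(4,4,4)
  e1=(0,1,0) f→(2,2) g→(1,1) h→(1,1,2) k→(2,3,4)
  e2=(0,0,1) f→(1,0) g→(3,4) h→(3,2,4) k→(0,1,2)
composite: [4 2 0; 4 3 1; 4 4 2]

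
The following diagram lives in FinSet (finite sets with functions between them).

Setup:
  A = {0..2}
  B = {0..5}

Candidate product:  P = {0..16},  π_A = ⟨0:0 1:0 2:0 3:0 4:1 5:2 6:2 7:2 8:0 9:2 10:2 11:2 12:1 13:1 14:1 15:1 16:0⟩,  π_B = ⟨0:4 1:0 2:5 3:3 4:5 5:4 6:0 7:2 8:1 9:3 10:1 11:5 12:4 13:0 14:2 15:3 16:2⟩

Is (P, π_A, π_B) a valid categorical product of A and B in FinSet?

|A|·|B| = 3·6 = 18;  |P| = 17
  → cardinalities differ; no bijection possible.

Answer: NOT A VALID PRODUCT — |P|=17 ≠ |A|·|B|=18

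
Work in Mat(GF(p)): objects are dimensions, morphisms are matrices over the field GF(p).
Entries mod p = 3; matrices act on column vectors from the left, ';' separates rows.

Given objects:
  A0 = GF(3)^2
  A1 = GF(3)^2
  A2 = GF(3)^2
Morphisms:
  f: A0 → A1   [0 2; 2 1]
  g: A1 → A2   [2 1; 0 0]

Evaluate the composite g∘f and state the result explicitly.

Answer: [2 2; 0 0]

Derivation:
  e0=⟨1,0⟩ f→⟨0,2⟩ g→⟨2,0⟩
  e1=⟨0,1⟩ f→⟨2,1⟩ g→⟨2,0⟩
⟦path⟧: [2 2; 0 0]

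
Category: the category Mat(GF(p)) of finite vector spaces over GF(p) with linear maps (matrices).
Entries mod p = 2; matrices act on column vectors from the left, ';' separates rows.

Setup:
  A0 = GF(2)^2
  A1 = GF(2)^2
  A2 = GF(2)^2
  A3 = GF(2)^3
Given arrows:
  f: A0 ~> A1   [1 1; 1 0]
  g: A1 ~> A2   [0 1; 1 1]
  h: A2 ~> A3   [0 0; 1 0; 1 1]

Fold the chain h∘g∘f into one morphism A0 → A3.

  e0=(1,0) f~>(1,1) g~>(1,0) h~>(0,1,1)
  e1=(0,1) f~>(1,0) g~>(0,1) h~>(0,0,1)
result: [0 0; 1 0; 1 1]

Answer: [0 0; 1 0; 1 1]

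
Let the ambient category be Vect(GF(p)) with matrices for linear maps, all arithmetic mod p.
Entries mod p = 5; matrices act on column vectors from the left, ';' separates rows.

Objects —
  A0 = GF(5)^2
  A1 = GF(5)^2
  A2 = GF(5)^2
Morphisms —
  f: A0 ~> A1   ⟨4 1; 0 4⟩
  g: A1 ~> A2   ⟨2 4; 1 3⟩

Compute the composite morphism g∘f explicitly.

  e0=[1,0] f~>[4,0] g~>[3,4]
  e1=[0,1] f~>[1,4] g~>[3,3]
composite: ⟨3 3; 4 3⟩

Answer: ⟨3 3; 4 3⟩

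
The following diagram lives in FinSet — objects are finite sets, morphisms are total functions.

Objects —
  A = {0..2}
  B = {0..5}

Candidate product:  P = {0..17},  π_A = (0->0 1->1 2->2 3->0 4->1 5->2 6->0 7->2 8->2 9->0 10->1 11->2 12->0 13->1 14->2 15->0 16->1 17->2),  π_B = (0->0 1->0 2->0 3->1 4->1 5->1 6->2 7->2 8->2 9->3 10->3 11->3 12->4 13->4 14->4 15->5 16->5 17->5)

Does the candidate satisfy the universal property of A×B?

|A|·|B| = 3·6 = 18;  |P| = 18
Check the pairing map k ↦ (π_A(k), π_B(k)):
  0 -> (0,0)
  1 -> (1,0)
  2 -> (2,0)
  3 -> (0,1)
  4 -> (1,1)
  5 -> (2,1)
  6 -> (0,2)
  7 -> (2,2)
  8 -> (2,2)  ✗ repeats pair of k=7
  9 -> (0,3)
  10 -> (1,3)
  11 -> (2,3)
  12 -> (0,4)
  13 -> (1,4)
  14 -> (2,4)
  15 -> (0,5)
  16 -> (1,5)
  17 -> (2,5)
distinct pairs in image: 17 / 18 needed
  → (2,2) hit at k=7 and k=8

Answer: NOT A VALID PRODUCT — duplicate pair at indices 8,7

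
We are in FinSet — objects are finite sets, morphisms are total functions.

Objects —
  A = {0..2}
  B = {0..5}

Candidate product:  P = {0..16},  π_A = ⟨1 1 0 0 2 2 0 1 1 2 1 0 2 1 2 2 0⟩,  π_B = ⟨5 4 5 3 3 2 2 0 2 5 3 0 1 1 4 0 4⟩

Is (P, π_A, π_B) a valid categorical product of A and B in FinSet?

|A|·|B| = 3·6 = 18;  |P| = 17
  → cardinalities differ; no bijection possible.

Answer: NOT A VALID PRODUCT — |P|=17 ≠ |A|·|B|=18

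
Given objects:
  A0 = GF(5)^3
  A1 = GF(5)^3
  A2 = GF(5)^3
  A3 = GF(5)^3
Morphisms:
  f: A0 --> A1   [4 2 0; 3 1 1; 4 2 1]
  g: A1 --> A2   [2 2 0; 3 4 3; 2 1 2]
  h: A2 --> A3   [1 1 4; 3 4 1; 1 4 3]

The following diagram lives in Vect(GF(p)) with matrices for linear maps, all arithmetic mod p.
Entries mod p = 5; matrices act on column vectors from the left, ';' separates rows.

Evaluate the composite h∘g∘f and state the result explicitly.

  e0=⟨1,0,0⟩ f-->⟨4,3,4⟩ g-->⟨4,1,4⟩ h-->⟨1,0,0⟩
  e1=⟨0,1,0⟩ f-->⟨2,1,2⟩ g-->⟨1,1,4⟩ h-->⟨3,1,2⟩
  e2=⟨0,0,1⟩ f-->⟨0,1,1⟩ g-->⟨2,2,3⟩ h-->⟨1,2,4⟩
⟦path⟧: [1 3 1; 0 1 2; 0 2 4]

Answer: [1 3 1; 0 1 2; 0 2 4]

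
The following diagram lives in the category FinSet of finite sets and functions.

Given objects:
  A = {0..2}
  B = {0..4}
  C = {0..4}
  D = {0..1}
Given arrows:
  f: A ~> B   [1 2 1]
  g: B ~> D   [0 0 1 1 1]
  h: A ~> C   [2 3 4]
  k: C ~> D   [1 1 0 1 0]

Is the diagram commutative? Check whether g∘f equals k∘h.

Answer: COMMUTES

Trace:
Along f;g (path 1):
  0 f~>1 g~>0
  1 f~>2 g~>1
  2 f~>1 g~>0
  result₁ = [0 1 0]
Along h;k (path 2):
  0 h~>2 k~>0
  1 h~>3 k~>1
  2 h~>4 k~>0
  result₂ = [0 1 0]
Equal? YES — commutes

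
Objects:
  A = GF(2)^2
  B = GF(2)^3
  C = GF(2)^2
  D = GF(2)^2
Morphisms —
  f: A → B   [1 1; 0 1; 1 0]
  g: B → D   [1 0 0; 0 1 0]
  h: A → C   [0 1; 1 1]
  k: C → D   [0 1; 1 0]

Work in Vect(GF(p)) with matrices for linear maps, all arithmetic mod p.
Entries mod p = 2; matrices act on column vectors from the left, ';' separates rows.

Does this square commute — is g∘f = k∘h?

Along f;g (path 1):
  e0=(1,0) f→(1,0,1) g→(1,0)
  e1=(0,1) f→(1,1,0) g→(1,1)
  result₁ = [1 1; 0 1]
Along h;k (path 2):
  e0=(1,0) h→(0,1) k→(1,0)
  e1=(0,1) h→(1,1) k→(1,1)
  result₂ = [1 1; 0 1]
Equal? same morphism ✓

Answer: COMMUTES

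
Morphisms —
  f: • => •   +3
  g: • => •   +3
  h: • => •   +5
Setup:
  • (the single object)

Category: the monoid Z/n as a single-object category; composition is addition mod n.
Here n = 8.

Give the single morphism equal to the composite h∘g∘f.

  0 +3≡3 +3≡6 +5≡3  (mod 8)
composite: +3

Answer: +3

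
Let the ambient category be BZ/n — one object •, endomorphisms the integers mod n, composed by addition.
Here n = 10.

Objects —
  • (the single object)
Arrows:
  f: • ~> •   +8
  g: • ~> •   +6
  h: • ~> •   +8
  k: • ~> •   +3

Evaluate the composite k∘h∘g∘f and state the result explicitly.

  0 +8≡8 +6≡4 +8≡2 +3≡5  (mod 10)
⟦path⟧: +5

Answer: +5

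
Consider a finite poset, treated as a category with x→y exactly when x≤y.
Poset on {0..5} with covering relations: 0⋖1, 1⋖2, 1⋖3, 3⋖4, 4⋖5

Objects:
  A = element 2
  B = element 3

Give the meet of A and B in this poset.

Answer: A∧B = 1

Derivation:
Lower bounds of A=2 and B=3: {0,1}
  0 ⊑ 1
  1 ⊑ 1
glb = 1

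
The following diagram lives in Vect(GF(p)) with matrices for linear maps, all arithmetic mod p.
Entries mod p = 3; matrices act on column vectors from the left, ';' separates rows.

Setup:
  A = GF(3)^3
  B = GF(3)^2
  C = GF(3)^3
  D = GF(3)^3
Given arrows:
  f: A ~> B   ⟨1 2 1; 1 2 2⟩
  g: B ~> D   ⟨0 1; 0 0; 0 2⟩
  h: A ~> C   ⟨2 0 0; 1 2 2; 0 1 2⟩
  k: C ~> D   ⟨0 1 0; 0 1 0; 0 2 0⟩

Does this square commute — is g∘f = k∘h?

Path 1 = f;g:
  e0=(1,0,0) f~>(1,1) g~>(1,0,2)
  e1=(0,1,0) f~>(2,2) g~>(2,0,1)
  e2=(0,0,1) f~>(1,2) g~>(2,0,1)
  result₁ = ⟨1 2 2; 0 0 0; 2 1 1⟩
Path 2 = h;k:
  e0=(1,0,0) h~>(2,1,0) k~>(1,1,2)
  e1=(0,1,0) h~>(0,2,1) k~>(2,2,1)
  e2=(0,0,1) h~>(0,2,2) k~>(2,2,1)
  result₂ = ⟨1 2 2; 1 2 2; 2 1 1⟩
Equal? NO — does not commute

Answer: DOES NOT COMMUTE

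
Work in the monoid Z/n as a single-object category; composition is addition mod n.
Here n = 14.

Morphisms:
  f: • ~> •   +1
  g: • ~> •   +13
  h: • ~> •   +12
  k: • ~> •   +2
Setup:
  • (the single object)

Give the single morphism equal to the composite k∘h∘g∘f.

  0 +1≡1 +13≡0 +12≡12 +2≡0  (mod 14)
composite: +0

Answer: +0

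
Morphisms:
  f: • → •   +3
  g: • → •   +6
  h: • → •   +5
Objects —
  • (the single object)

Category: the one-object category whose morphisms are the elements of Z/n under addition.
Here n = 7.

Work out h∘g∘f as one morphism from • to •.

  0 +3≡3 +6≡2 +5≡0  (mod 7)
composite: +0

Answer: +0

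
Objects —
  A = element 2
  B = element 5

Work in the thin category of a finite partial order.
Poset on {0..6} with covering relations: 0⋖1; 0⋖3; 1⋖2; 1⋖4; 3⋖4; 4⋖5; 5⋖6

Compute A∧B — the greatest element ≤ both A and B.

Answer: A∧B = 1

Work:
Common predecessors of 2,5: {0,1}
  0 ⊑ 1
  1 ⊑ 1
glb = 1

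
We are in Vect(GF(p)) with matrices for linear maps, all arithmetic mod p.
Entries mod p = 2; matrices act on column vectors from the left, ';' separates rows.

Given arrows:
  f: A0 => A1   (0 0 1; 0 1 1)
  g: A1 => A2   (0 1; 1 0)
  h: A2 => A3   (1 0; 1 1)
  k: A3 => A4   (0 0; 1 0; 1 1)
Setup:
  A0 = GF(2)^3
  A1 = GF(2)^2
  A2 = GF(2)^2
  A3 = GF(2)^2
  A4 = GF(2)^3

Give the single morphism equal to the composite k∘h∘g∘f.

Answer: (0 0 0; 0 1 1; 0 0 1)

Derivation:
  e0=⟨1,0,0⟩ f=>⟨0,0⟩ g=>⟨0,0⟩ h=>⟨0,0⟩ k=>⟨0,0,0⟩
  e1=⟨0,1,0⟩ f=>⟨0,1⟩ g=>⟨1,0⟩ h=>⟨1,1⟩ k=>⟨0,1,0⟩
  e2=⟨0,0,1⟩ f=>⟨1,1⟩ g=>⟨1,1⟩ h=>⟨1,0⟩ k=>⟨0,1,1⟩
⟦path⟧: (0 0 0; 0 1 1; 0 0 1)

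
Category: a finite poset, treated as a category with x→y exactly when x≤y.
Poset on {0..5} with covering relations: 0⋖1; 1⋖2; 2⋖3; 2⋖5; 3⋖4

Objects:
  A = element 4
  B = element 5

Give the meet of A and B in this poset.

Answer: A∧B = 2

Derivation:
{x : x⊑A ∧ x⊑B} = {0,1,2}  (A=4, B=5)
  0 ⊑ 2
  1 ⊑ 2
  2 ⊑ 2
glb = 2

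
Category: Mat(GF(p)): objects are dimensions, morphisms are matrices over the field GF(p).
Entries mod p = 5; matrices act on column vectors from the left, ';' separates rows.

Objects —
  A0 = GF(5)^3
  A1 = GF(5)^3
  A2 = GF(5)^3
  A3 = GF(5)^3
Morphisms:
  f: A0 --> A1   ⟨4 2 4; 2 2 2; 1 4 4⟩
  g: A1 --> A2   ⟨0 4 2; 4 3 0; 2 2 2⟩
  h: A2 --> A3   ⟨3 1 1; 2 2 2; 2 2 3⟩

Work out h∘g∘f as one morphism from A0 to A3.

  e0=(1,0,0) f-->(4,2,1) g-->(0,2,4) h-->(1,2,1)
  e1=(0,1,0) f-->(2,2,4) g-->(1,4,1) h-->(3,2,3)
  e2=(0,0,1) f-->(4,2,4) g-->(1,2,0) h-->(0,1,1)
result: ⟨1 3 0; 2 2 1; 1 3 1⟩

Answer: ⟨1 3 0; 2 2 1; 1 3 1⟩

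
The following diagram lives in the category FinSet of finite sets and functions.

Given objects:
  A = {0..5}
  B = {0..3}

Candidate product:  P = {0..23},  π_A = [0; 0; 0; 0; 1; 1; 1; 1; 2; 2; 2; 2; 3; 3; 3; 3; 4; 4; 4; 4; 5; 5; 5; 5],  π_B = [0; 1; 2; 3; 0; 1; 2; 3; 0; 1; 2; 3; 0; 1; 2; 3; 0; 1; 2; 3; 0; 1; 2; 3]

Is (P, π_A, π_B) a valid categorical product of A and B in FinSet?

Answer: VALID PRODUCT

Derivation:
|A|·|B| = 6·4 = 24;  |P| = 24
Check the pairing map k ↦ (π_A(k), π_B(k)):
  0 : (0,0)
  1 : (0,1)
  2 : (0,2)
  3 : (0,3)
  4 : (1,0)
  5 : (1,1)
  6 : (1,2)
  7 : (1,3)
  8 : (2,0)
  9 : (2,1)
  10 : (2,2)
  11 : (2,3)
  12 : (3,0)
  13 : (3,1)
  14 : (3,2)
  15 : (3,3)
  16 : (4,0)
  17 : (4,1)
  18 : (4,2)
  19 : (4,3)
  20 : (5,0)
  21 : (5,1)
  22 : (5,2)
  23 : (5,3)
distinct pairs in image: 24 / 24 needed
  → bijection onto A×B; projections well-typed.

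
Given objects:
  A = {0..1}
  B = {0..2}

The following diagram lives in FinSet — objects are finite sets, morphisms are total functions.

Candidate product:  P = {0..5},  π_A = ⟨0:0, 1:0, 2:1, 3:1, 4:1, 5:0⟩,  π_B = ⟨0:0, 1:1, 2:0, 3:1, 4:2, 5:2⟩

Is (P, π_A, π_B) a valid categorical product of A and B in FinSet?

|A|·|B| = 2·3 = 6;  |P| = 6
Check the pairing map k ↦ (π_A(k), π_B(k)):
  0 : (0,0)
  1 : (0,1)
  2 : (1,0)
  3 : (1,1)
  4 : (1,2)
  5 : (0,2)
distinct pairs in image: 6 / 6 needed
  → bijection onto A×B; projections well-typed.

Answer: VALID PRODUCT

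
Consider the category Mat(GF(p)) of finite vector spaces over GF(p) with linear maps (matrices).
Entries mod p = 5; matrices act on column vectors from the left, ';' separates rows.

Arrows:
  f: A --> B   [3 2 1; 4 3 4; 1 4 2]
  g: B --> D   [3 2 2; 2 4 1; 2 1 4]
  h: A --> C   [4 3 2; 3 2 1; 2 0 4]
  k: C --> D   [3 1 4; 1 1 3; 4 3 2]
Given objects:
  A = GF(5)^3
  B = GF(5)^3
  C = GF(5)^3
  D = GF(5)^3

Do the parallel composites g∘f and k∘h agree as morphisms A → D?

Along f;g (path 1):
  e0=⟨1,0,0⟩ f-->⟨3,4,1⟩ g-->⟨4,3,4⟩
  e1=⟨0,1,0⟩ f-->⟨2,3,4⟩ g-->⟨0,0,3⟩
  e2=⟨0,0,1⟩ f-->⟨1,4,2⟩ g-->⟨0,0,4⟩
  ⟦path⟧₁ = [4 0 0; 3 0 0; 4 3 4]
Along h;k (path 2):
  e0=⟨1,0,0⟩ h-->⟨4,3,2⟩ k-->⟨3,3,4⟩
  e1=⟨0,1,0⟩ h-->⟨3,2,0⟩ k-->⟨1,0,3⟩
  e2=⟨0,0,1⟩ h-->⟨2,1,4⟩ k-->⟨3,0,4⟩
  ⟦path⟧₂ = [3 1 3; 3 0 0; 4 3 4]
Equal? differ; not commutative

Answer: DOES NOT COMMUTE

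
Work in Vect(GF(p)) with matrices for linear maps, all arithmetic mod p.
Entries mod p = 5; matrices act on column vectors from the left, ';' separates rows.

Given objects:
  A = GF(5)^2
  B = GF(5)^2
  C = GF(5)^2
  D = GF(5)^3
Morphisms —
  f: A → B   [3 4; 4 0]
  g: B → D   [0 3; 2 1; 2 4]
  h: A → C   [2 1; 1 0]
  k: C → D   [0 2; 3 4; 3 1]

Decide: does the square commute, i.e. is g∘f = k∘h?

Answer: COMMUTES

Trace:
Along f;g (path 1):
  e0=⟨1,0⟩ f→⟨3,4⟩ g→⟨2,0,2⟩
  e1=⟨0,1⟩ f→⟨4,0⟩ g→⟨0,3,3⟩
  result₁ = [2 0; 0 3; 2 3]
Along h;k (path 2):
  e0=⟨1,0⟩ h→⟨2,1⟩ k→⟨2,0,2⟩
  e1=⟨0,1⟩ h→⟨1,0⟩ k→⟨0,3,3⟩
  result₂ = [2 0; 0 3; 2 3]
Equal? YES — commutes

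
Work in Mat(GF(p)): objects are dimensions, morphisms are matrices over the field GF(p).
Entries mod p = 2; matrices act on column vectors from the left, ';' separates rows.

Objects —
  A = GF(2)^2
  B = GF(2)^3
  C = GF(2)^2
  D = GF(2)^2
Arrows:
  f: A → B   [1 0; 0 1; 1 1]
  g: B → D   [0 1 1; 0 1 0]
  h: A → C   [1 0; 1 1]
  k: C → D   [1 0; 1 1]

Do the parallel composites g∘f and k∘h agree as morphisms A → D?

1) trace f;g:
  e0=(1,0) f→(1,0,1) g→(1,0)
  e1=(0,1) f→(0,1,1) g→(0,1)
  ⟦path⟧₁ = [1 0; 0 1]
2) trace h;k:
  e0=(1,0) h→(1,1) k→(1,0)
  e1=(0,1) h→(0,1) k→(0,1)
  ⟦path⟧₂ = [1 0; 0 1]
Equal? YES — commutes

Answer: COMMUTES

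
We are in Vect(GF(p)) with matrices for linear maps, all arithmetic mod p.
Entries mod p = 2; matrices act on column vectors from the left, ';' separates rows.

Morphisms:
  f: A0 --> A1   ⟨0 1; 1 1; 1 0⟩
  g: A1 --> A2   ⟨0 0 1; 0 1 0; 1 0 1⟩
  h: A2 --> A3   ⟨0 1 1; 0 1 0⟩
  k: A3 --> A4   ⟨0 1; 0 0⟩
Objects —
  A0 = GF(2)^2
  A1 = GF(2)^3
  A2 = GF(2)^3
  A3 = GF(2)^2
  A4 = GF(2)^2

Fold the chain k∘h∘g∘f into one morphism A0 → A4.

  e0=(1,0) f-->(0,1,1) g-->(1,1,1) h-->(0,1) k-->(1,0)
  e1=(0,1) f-->(1,1,0) g-->(0,1,1) h-->(0,1) k-->(1,0)
result: ⟨1 1; 0 0⟩

Answer: ⟨1 1; 0 0⟩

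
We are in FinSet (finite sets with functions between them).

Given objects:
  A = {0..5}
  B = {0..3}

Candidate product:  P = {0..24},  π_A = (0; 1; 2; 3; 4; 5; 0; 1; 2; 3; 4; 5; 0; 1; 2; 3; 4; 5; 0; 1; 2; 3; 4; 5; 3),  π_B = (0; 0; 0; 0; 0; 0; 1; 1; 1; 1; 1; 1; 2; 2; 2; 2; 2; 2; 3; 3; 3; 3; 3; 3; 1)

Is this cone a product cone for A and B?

Answer: NOT A VALID PRODUCT — |P|=25 ≠ |A|·|B|=24

Work:
|A|·|B| = 6·4 = 24;  |P| = 25
  → cardinalities differ; no bijection possible.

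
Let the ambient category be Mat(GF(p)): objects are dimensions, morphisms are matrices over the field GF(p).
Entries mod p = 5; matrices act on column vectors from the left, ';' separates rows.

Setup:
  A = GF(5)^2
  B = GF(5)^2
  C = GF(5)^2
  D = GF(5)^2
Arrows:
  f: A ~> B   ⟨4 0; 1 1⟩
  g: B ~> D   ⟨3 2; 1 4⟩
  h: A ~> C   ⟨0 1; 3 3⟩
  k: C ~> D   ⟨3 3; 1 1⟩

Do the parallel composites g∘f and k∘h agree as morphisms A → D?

Path 1 = f;g:
  e0=[1,0] f~>[4,1] g~>[4,3]
  e1=[0,1] f~>[0,1] g~>[2,4]
  result₁ = ⟨4 2; 3 4⟩
Path 2 = h;k:
  e0=[1,0] h~>[0,3] k~>[4,3]
  e1=[0,1] h~>[1,3] k~>[2,4]
  result₂ = ⟨4 2; 3 4⟩
Equal? YES — commutes

Answer: COMMUTES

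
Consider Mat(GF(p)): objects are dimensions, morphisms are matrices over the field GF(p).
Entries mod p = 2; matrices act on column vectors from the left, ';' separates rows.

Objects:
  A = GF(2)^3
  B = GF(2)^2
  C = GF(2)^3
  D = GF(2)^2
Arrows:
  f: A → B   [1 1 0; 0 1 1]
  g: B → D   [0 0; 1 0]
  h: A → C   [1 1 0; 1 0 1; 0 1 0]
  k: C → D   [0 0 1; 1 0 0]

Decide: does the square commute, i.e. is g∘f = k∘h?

Answer: DOES NOT COMMUTE

Trace:
Path 1 = f;g:
  e0=(1,0,0) f→(1,0) g→(0,1)
  e1=(0,1,0) f→(1,1) g→(0,1)
  e2=(0,0,1) f→(0,1) g→(0,0)
  composite₁ = [0 0 0; 1 1 0]
Path 2 = h;k:
  e0=(1,0,0) h→(1,1,0) k→(0,1)
  e1=(0,1,0) h→(1,0,1) k→(1,1)
  e2=(0,0,1) h→(0,1,0) k→(0,0)
  composite₂ = [0 1 0; 1 1 0]
Equal? differ; not commutative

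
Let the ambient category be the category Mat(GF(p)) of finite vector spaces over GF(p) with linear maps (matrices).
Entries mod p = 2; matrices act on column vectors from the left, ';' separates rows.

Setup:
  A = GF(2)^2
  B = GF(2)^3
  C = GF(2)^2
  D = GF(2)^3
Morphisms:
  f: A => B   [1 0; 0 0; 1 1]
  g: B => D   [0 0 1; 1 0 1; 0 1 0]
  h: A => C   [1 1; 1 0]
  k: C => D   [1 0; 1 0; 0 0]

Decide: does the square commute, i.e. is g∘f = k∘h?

Answer: DOES NOT COMMUTE

Derivation:
1) trace f;g:
  e0=⟨1,0⟩ f=>⟨1,0,1⟩ g=>⟨1,0,0⟩
  e1=⟨0,1⟩ f=>⟨0,0,1⟩ g=>⟨1,1,0⟩
  composite₁ = [1 1; 0 1; 0 0]
2) trace h;k:
  e0=⟨1,0⟩ h=>⟨1,1⟩ k=>⟨1,1,0⟩
  e1=⟨0,1⟩ h=>⟨1,0⟩ k=>⟨1,1,0⟩
  composite₂ = [1 1; 1 1; 0 0]
Equal? differ; not commutative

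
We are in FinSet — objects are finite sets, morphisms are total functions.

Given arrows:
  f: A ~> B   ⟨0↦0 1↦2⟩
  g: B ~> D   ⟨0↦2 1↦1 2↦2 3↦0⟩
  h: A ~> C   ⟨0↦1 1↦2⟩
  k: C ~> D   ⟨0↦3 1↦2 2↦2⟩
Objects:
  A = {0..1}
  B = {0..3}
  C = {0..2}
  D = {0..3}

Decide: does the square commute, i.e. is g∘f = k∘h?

Answer: COMMUTES

Trace:
Path 1 = f;g:
  0 f~>0 g~>2
  1 f~>2 g~>2
  result₁ = ⟨0↦2 1↦2⟩
Path 2 = h;k:
  0 h~>1 k~>2
  1 h~>2 k~>2
  result₂ = ⟨0↦2 1↦2⟩
Equal? same morphism ✓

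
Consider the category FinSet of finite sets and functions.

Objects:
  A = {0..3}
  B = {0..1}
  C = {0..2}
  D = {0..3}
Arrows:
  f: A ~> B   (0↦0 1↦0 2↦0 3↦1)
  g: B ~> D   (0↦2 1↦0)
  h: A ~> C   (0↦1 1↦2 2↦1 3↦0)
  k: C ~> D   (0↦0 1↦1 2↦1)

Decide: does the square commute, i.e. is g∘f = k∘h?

Along f;g (path 1):
  0 f~>0 g~>2
  1 f~>0 g~>2
  2 f~>0 g~>2
  3 f~>1 g~>0
  result₁ = (0↦2 1↦2 2↦2 3↦0)
Along h;k (path 2):
  0 h~>1 k~>1
  1 h~>2 k~>1
  2 h~>1 k~>1
  3 h~>0 k~>0
  result₂ = (0↦1 1↦1 2↦1 3↦0)
Equal? differ; not commutative

Answer: DOES NOT COMMUTE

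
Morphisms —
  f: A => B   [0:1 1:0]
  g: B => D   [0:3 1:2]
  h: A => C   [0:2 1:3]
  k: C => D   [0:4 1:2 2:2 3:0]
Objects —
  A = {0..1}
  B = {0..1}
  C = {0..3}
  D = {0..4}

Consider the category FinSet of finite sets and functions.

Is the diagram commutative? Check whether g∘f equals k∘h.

1) trace f;g:
  0 f=>1 g=>2
  1 f=>0 g=>3
  ⟦path⟧₁ = [0:2 1:3]
2) trace h;k:
  0 h=>2 k=>2
  1 h=>3 k=>0
  ⟦path⟧₂ = [0:2 1:0]
Equal? NO — does not commute

Answer: DOES NOT COMMUTE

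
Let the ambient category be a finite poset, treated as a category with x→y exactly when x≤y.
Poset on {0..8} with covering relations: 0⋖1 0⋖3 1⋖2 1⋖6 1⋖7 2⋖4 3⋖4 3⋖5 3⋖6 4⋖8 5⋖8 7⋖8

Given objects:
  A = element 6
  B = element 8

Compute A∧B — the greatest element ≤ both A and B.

{x : x⊑A ∧ x⊑B} = {0,1,3}  (A=6, B=8)
  maximal lower bounds 1 and 3 are incomparable: neither 1⊑3 nor 3⊑1
→ no greatest lower bound exists

Answer: NO MEET EXISTS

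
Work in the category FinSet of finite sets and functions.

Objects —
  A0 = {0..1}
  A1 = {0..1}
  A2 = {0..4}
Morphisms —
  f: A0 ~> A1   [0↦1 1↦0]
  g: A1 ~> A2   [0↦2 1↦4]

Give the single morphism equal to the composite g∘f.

Answer: [0↦4 1↦2]

Trace:
  0 f~>1 g~>4
  1 f~>0 g~>2
result: [0↦4 1↦2]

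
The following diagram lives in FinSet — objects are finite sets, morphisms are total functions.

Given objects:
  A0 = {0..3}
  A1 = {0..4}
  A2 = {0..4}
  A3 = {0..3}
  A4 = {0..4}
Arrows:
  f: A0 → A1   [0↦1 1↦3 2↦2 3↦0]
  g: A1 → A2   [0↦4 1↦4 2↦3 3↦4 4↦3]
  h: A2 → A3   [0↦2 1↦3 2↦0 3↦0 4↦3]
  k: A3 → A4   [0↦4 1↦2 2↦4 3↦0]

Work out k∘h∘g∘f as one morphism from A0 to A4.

  0 f→1 g→4 h→3 k→0
  1 f→3 g→4 h→3 k→0
  2 f→2 g→3 h→0 k→4
  3 f→0 g→4 h→3 k→0
composite: [0↦0 1↦0 2↦4 3↦0]

Answer: [0↦0 1↦0 2↦4 3↦0]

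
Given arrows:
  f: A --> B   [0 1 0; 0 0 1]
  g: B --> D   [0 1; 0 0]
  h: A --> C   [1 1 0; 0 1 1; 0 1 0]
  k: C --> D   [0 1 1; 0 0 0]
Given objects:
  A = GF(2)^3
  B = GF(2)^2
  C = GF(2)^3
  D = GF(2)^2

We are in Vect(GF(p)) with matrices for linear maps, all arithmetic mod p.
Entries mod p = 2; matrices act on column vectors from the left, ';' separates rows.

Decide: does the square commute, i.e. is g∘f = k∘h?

1) trace f;g:
  e0=⟨1,0,0⟩ f-->⟨0,0⟩ g-->⟨0,0⟩
  e1=⟨0,1,0⟩ f-->⟨1,0⟩ g-->⟨0,0⟩
  e2=⟨0,0,1⟩ f-->⟨0,1⟩ g-->⟨1,0⟩
  result₁ = [0 0 1; 0 0 0]
2) trace h;k:
  e0=⟨1,0,0⟩ h-->⟨1,0,0⟩ k-->⟨0,0⟩
  e1=⟨0,1,0⟩ h-->⟨1,1,1⟩ k-->⟨0,0⟩
  e2=⟨0,0,1⟩ h-->⟨0,1,0⟩ k-->⟨1,0⟩
  result₂ = [0 0 1; 0 0 0]
Equal? same morphism ✓

Answer: COMMUTES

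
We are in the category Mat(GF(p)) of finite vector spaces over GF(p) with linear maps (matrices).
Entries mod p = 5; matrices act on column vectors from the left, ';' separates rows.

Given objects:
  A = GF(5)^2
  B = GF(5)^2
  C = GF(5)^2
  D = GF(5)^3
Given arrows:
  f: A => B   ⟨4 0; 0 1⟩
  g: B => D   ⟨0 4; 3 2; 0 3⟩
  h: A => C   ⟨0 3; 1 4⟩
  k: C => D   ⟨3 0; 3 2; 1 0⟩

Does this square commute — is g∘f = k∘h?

Path 1 = f;g:
  e0=⟨1,0⟩ f=>⟨4,0⟩ g=>⟨0,2,0⟩
  e1=⟨0,1⟩ f=>⟨0,1⟩ g=>⟨4,2,3⟩
  result₁ = ⟨0 4; 2 2; 0 3⟩
Path 2 = h;k:
  e0=⟨1,0⟩ h=>⟨0,1⟩ k=>⟨0,2,0⟩
  e1=⟨0,1⟩ h=>⟨3,4⟩ k=>⟨4,2,3⟩
  result₂ = ⟨0 4; 2 2; 0 3⟩
Equal? equal; square commutes

Answer: COMMUTES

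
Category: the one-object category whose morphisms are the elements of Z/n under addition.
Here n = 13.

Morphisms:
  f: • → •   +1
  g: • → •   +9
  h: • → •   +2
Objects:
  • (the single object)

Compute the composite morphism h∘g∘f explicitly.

Answer: +12

Derivation:
  0 +1≡1 +9≡10 +2≡12  (mod 13)
⟦path⟧: +12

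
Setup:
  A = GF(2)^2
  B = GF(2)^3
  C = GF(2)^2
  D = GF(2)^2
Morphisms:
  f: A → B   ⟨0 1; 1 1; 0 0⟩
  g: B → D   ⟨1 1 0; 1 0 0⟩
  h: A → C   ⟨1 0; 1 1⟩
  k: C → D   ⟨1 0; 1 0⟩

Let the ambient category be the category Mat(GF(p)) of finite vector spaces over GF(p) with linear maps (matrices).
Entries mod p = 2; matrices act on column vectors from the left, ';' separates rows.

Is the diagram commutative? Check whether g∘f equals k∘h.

Along f;g (path 1):
  e0=⟨1,0⟩ f→⟨0,1,0⟩ g→⟨1,0⟩
  e1=⟨0,1⟩ f→⟨1,1,0⟩ g→⟨0,1⟩
  ⟦path⟧₁ = ⟨1 0; 0 1⟩
Along h;k (path 2):
  e0=⟨1,0⟩ h→⟨1,1⟩ k→⟨1,1⟩
  e1=⟨0,1⟩ h→⟨0,1⟩ k→⟨0,0⟩
  ⟦path⟧₂ = ⟨1 0; 1 0⟩
Equal? NO — does not commute

Answer: DOES NOT COMMUTE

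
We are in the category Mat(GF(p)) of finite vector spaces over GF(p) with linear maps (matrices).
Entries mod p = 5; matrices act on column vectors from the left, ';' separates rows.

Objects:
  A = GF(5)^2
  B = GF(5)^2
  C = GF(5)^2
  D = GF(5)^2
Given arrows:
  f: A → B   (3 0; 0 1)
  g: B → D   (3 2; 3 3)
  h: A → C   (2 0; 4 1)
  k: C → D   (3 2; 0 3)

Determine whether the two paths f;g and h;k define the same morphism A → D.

Answer: DOES NOT COMMUTE

Work:
Along f;g (path 1):
  e0=(1,0) f→(3,0) g→(4,4)
  e1=(0,1) f→(0,1) g→(2,3)
  composite₁ = (4 2; 4 3)
Along h;k (path 2):
  e0=(1,0) h→(2,4) k→(4,2)
  e1=(0,1) h→(0,1) k→(2,3)
  composite₂ = (4 2; 2 3)
Equal? NO — does not commute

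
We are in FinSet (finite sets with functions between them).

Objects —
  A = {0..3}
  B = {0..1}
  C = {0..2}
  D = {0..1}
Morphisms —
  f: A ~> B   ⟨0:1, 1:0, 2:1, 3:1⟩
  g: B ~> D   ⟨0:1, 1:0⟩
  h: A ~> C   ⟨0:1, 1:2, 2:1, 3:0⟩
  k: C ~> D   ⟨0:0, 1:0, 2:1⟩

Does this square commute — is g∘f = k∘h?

Path 1 = f;g:
  0 f~>1 g~>0
  1 f~>0 g~>1
  2 f~>1 g~>0
  3 f~>1 g~>0
  result₁ = ⟨0:0, 1:1, 2:0, 3:0⟩
Path 2 = h;k:
  0 h~>1 k~>0
  1 h~>2 k~>1
  2 h~>1 k~>0
  3 h~>0 k~>0
  result₂ = ⟨0:0, 1:1, 2:0, 3:0⟩
Equal? equal; square commutes

Answer: COMMUTES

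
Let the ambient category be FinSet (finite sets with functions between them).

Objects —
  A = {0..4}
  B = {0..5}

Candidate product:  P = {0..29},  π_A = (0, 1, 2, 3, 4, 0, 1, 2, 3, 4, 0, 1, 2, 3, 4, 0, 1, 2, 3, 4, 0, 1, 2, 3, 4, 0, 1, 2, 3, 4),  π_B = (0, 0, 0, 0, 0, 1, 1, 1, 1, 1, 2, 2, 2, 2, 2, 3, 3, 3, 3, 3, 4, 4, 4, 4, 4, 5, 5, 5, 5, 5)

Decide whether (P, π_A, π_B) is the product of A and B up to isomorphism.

Answer: VALID PRODUCT

Work:
|A|·|B| = 5·6 = 30;  |P| = 30
Check the pairing map k ↦ (π_A(k), π_B(k)):
  0 ↦ (0,0)
  1 ↦ (1,0)
  2 ↦ (2,0)
  3 ↦ (3,0)
  4 ↦ (4,0)
  5 ↦ (0,1)
  6 ↦ (1,1)
  7 ↦ (2,1)
  8 ↦ (3,1)
  9 ↦ (4,1)
  10 ↦ (0,2)
  11 ↦ (1,2)
  12 ↦ (2,2)
  13 ↦ (3,2)
  14 ↦ (4,2)
  15 ↦ (0,3)
  16 ↦ (1,3)
  17 ↦ (2,3)
  18 ↦ (3,3)
  19 ↦ (4,3)
  20 ↦ (0,4)
  21 ↦ (1,4)
  22 ↦ (2,4)
  23 ↦ (3,4)
  24 ↦ (4,4)
  25 ↦ (0,5)
  26 ↦ (1,5)
  27 ↦ (2,5)
  28 ↦ (3,5)
  29 ↦ (4,5)
distinct pairs in image: 30 / 30 needed
  → bijection onto A×B; projections well-typed.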